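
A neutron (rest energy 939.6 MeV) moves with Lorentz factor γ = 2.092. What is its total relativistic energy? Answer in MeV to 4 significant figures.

E ≈ 1966 MeV

γ = 2.092 (given)
E = γm₀c² = 2.092 × 939.6 MeV = 1966 MeV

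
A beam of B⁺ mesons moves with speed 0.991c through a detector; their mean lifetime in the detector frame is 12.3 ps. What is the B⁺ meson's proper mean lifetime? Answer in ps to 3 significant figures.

τ₀ ≈ 1.65 ps

γ = 1/√(1 − 0.991²) = 7.4704
Proper time: τ₀ = Δt/γ = 12.3/7.4704 = 1.65 ps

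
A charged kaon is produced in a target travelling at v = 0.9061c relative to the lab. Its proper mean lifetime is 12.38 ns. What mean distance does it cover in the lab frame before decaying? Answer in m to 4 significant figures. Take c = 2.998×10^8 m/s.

d ≈ 7.949 m

γ = 1/√(1 − 0.9061²) = 2.36371
Dilated lifetime: Δt = γτ₀ = 2.36371 × 12.38 ns = 29.2627 ns
d = vΔt = 0.9061c × 29.2627 ns = 2.71649×10^8 m/s × 2.92627×10^-8 s = 7.949 m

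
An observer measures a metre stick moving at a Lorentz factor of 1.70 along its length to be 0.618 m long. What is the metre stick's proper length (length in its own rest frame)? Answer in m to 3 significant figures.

γ = 1.70 (given)
L₀ = γL = 1.70 × 0.618 = 1.05 m

L₀ ≈ 1.05 m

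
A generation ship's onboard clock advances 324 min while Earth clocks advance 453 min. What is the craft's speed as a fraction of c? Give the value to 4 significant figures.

β ≈ 0.6989

γ = Δt/τ₀ = 453/324 = 1.39815
β = √(1 − 1/γ²) = √(1 − 1/1.39815²) = 0.6989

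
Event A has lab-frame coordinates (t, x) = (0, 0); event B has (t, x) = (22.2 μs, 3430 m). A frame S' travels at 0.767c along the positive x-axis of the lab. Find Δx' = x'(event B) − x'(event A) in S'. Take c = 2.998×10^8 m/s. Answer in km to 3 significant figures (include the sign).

γ = 1/√(1 − 0.767²) = 1.5585
Δx' = γ(Δx − vΔt) = 1.5585 × (3430 m − 0.767×(2.998×10^8 m/s)×22.2×10^-6 s)
= 1.5585 × (-1674.8 m) = -2.61 km

Δx' ≈ -2.61 km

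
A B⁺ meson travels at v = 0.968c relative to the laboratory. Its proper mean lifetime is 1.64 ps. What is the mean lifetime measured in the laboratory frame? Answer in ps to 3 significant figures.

Δt ≈ 6.54 ps

γ = 1/√(1 − 0.968²) = 3.9849
Time dilation: Δt = γτ₀ = 3.9849 × 1.64 ps = 6.54 ps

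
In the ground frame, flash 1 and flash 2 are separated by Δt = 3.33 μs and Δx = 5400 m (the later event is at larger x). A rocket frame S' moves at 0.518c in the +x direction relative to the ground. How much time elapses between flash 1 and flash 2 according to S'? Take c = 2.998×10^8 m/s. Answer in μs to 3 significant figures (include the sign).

Δt' ≈ -7.01 μs

γ = 1/√(1 − 0.518²) = 1.1691
Δt' = γ(Δt − vΔx/c²) = 1.1691 × (3.33 μs − 0.518×5400 m / (2.998×10^8 m/s))
= 1.1691 × (-6.0002 μs) = -7.01 μs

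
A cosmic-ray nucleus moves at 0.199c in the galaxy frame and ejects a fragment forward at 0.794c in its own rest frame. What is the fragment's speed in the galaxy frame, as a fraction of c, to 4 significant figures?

Compose boost 2: (0.794 + 0.199)/(1 + 0.794×0.199) = 0.9930/1.15801 = 0.8575

u ≈ 0.8575c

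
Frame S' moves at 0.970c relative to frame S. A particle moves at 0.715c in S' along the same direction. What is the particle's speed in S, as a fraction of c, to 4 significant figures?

u ≈ 0.9950c

Relativistic velocity addition: u = (u' + v)/(1 + u'v/c²)
= (0.715 + 0.970)/(1 + 0.715×0.970) = 1.685/1.69355 = 0.9950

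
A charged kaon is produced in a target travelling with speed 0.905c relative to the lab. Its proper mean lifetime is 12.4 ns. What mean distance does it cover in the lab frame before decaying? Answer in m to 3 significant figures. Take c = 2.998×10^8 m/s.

γ = 1/√(1 − 0.905²) = 2.3507
Dilated lifetime: Δt = γτ₀ = 2.3507 × 12.4 ns = 29.148 ns
d = vΔt = 0.905c × 29.148 ns = 2.7132×10^8 m/s × 2.9148×10^-8 s = 7.91 m

d ≈ 7.91 m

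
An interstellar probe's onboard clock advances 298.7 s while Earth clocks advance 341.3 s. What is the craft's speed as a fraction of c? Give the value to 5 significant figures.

β ≈ 0.48379

γ = Δt/τ₀ = 341.3/298.7 = 1.142618
β = √(1 − 1/γ²) = √(1 − 1/1.142618²) = 0.48379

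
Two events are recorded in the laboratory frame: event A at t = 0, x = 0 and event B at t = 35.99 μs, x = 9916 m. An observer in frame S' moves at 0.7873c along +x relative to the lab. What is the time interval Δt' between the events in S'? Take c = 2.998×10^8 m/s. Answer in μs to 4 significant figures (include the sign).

γ = 1/√(1 − 0.7873²) = 1.62188
Δt' = γ(Δt − vΔx/c²) = 1.62188 × (35.99 μs − 0.7873×9916 m / (2.998×10^8 m/s))
= 1.62188 × (9.94975 μs) = 16.14 μs

Δt' ≈ 16.14 μs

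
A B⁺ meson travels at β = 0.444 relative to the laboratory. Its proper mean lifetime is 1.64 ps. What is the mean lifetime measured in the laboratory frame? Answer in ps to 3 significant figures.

γ = 1/√(1 − 0.444²) = 1.1160
Time dilation: Δt = γτ₀ = 1.1160 × 1.64 ps = 1.83 ps

Δt ≈ 1.83 ps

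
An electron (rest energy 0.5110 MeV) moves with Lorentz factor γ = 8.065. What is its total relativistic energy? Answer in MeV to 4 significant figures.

E ≈ 4.121 MeV

γ = 8.065 (given)
E = γm₀c² = 8.065 × 0.5110 MeV = 4.121 MeV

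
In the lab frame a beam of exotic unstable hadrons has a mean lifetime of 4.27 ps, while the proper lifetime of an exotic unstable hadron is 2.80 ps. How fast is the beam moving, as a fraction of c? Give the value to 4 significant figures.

γ = Δt/τ₀ = 4.27/2.80 = 1.52500
β = √(1 − 1/γ²) = √(1 − 1/1.52500²) = 0.7550

β ≈ 0.7550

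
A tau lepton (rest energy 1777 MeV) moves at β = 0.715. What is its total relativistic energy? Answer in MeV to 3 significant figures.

γ = 1/√(1 − 0.715²) = 1.4304
E = γm₀c² = 1.4304 × 1777 MeV = 2540 MeV

E ≈ 2540 MeV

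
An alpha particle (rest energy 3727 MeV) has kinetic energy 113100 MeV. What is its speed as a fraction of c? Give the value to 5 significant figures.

γ = 1 + K/(m₀c²) = 1 + 113100/3727 = 31.34612
β = √(1 − 1/γ²) = 0.99949

β ≈ 0.99949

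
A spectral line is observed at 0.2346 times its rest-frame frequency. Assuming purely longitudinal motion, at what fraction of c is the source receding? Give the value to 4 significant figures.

β ≈ 0.8957

f_obs/f_src = √((1−β)/(1+β)) = 0.2346  ⇒  (1−β)/(1+β) = 0.0550372
β = |1 − D²|/(1 + D²) = |1 − 0.0550372|/(1 + 0.0550372) = 0.8957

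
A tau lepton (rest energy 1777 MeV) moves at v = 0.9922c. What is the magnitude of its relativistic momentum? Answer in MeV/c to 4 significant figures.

p ≈ 14140 MeV/c

γ = 1/√(1 − 0.9922²) = 8.02207
p = γβm₀c = 8.02207 × 0.9922 × 1777 MeV/c = 14140 MeV/c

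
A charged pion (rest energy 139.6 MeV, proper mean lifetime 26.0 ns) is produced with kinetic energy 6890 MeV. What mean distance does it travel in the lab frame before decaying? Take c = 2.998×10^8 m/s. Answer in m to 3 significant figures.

γ = 1 + K/(m₀c²) = 1 + 6890/139.6 = 50.355
β = √(1 − 1/γ²) = 0.99980
Dilated lifetime: γτ₀ = 50.355 × 26.0 ns = 1309.2 ns
d = βc·γτ₀ = 0.99980 × (2.998×10^8 m/s) × 1.3092×10^-6 s = 392 m

d ≈ 392 m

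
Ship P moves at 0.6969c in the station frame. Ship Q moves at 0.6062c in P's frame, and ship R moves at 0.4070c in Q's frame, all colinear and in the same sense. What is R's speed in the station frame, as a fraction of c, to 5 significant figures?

u ≈ 0.96375c

Compose boost 2: (0.6062 + 0.6969)/(1 + 0.6062×0.6969) = 1.3031/1.422461 = 0.9160885
Compose boost 3: (0.4070 + 0.9160885)/(1 + 0.4070×0.9160885) = 1.323089/1.372848 = 0.96375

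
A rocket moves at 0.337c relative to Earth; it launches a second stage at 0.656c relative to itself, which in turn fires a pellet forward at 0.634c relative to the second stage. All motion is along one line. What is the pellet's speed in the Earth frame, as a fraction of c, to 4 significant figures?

Compose boost 2: (0.656 + 0.337)/(1 + 0.656×0.337) = 0.9930/1.22107 = 0.813220
Compose boost 3: (0.634 + 0.813220)/(1 + 0.634×0.813220) = 1.44722/1.51558 = 0.9549

u ≈ 0.9549c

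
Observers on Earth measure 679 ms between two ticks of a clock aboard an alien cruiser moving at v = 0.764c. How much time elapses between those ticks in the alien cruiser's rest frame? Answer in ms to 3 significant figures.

τ₀ ≈ 438 ms

γ = 1/√(1 − 0.764²) = 1.5499
Proper time: τ₀ = Δt/γ = 679/1.5499 = 438 ms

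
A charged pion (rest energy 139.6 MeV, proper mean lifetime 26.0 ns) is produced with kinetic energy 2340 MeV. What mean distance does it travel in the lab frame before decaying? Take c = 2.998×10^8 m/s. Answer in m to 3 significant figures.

d ≈ 138 m

γ = 1 + K/(m₀c²) = 1 + 2340/139.6 = 17.762
β = √(1 − 1/γ²) = 0.99841
Dilated lifetime: γτ₀ = 17.762 × 26.0 ns = 461.82 ns
d = βc·γτ₀ = 0.99841 × (2.998×10^8 m/s) × 4.6182×10^-7 s = 138 m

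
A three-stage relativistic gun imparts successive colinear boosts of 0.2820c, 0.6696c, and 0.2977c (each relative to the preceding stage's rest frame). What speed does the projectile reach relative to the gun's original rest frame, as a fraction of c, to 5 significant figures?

Compose boost 2: (0.6696 + 0.2820)/(1 + 0.6696×0.2820) = 0.95160/1.188827 = 0.8004527
Compose boost 3: (0.2977 + 0.8004527)/(1 + 0.2977×0.8004527) = 1.098153/1.238295 = 0.88683

u ≈ 0.88683c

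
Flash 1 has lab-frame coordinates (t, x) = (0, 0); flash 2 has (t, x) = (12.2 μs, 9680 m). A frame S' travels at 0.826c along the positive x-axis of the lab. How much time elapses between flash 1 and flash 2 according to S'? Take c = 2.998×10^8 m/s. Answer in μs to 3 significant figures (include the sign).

γ = 1/√(1 − 0.826²) = 1.7741
Δt' = γ(Δt − vΔx/c²) = 1.7741 × (12.2 μs − 0.826×9680 m / (2.998×10^8 m/s))
= 1.7741 × (-14.470 μs) = -25.7 μs

Δt' ≈ -25.7 μs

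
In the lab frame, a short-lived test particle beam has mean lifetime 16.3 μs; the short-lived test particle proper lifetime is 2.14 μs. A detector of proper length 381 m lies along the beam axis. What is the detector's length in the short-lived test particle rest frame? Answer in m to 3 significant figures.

L ≈ 50.0 m

Time dilation ⇒ γ = Δt/τ₀ = 16.3/2.14 = 7.6168
Length contraction: L = L₀/γ = 381/7.6168 = 50.0 m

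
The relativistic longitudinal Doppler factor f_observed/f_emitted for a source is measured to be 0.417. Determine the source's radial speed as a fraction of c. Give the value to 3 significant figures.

β ≈ 0.704

f_obs/f_src = √((1−β)/(1+β)) = 0.417  ⇒  (1−β)/(1+β) = 0.17389
β = |1 − D²|/(1 + D²) = |1 − 0.17389|/(1 + 0.17389) = 0.704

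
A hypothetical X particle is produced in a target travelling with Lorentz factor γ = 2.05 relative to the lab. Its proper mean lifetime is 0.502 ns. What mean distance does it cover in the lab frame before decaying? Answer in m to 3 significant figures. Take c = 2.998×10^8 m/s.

d ≈ 0.269 m

β = √(1 − 1/γ²) = √(1 − 1/2.05²) = 0.87295
Dilated lifetime: Δt = γτ₀ = 2.05 × 0.502 ns = 1.0291 ns
d = vΔt = 0.87295c × 1.0291 ns = 2.6171×10^8 m/s × 1.0291×10^-9 s = 0.269 m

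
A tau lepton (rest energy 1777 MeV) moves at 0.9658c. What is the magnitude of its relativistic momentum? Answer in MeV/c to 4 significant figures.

γ = 1/√(1 − 0.9658²) = 3.85671
p = γβm₀c = 3.85671 × 0.9658 × 1777 MeV/c = 6619 MeV/c

p ≈ 6619 MeV/c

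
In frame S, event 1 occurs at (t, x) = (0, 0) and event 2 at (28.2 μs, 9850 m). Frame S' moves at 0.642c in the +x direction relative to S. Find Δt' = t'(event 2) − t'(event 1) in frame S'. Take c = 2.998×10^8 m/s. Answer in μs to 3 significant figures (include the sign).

Δt' ≈ 9.27 μs

γ = 1/√(1 − 0.642²) = 1.3043
Δt' = γ(Δt − vΔx/c²) = 1.3043 × (28.2 μs − 0.642×9850 m / (2.998×10^8 m/s))
= 1.3043 × (7.1069 μs) = 9.27 μs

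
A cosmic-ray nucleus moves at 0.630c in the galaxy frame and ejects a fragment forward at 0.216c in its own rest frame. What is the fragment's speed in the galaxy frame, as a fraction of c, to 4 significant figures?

Compose boost 2: (0.216 + 0.630)/(1 + 0.216×0.630) = 0.8460/1.13608 = 0.7447

u ≈ 0.7447c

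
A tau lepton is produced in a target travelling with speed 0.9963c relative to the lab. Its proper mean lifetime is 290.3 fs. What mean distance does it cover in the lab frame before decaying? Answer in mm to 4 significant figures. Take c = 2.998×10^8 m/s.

d ≈ 1.009 mm

γ = 1/√(1 − 0.9963²) = 11.6355
Dilated lifetime: Δt = γτ₀ = 11.6355 × 290.3 fs = 3377.79 fs
d = vΔt = 0.9963c × 3377.79 fs = 2.98691×10^8 m/s × 3.37779×10^-12 s = 1.009 mm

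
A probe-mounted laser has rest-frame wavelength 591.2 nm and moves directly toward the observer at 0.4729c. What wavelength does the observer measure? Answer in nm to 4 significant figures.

Relativistic Doppler: λ_obs = λ_src √((1−β)/(1+β))
= 591.2 × √(0.527100/1.47290) = 591.2 × 0.598219 = 353.7 nm

λ_obs ≈ 353.7 nm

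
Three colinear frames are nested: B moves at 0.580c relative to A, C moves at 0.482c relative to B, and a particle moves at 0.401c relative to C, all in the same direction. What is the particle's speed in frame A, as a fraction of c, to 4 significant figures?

Compose boost 2: (0.482 + 0.580)/(1 + 0.482×0.580) = 1.062/1.27956 = 0.829973
Compose boost 3: (0.401 + 0.829973)/(1 + 0.401×0.829973) = 1.23097/1.33282 = 0.9236

u ≈ 0.9236c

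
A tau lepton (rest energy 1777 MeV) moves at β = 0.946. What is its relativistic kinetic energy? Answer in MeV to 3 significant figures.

K ≈ 3700 MeV

γ = 1/√(1 − 0.946²) = 3.0848
K = (γ − 1)m₀c² = (3.0848 − 1) × 1777 MeV = 2.0848 × 1777 MeV = 3700 MeV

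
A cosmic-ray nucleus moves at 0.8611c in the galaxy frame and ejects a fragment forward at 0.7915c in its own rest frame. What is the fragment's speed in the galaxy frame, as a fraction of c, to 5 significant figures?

Compose boost 2: (0.7915 + 0.8611)/(1 + 0.7915×0.8611) = 1.6526/1.681561 = 0.98278

u ≈ 0.98278c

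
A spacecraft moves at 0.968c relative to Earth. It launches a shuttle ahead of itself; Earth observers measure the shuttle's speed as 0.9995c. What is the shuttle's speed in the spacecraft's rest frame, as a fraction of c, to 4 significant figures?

Inverse velocity addition: u' = (u − v)/(1 − uv/c²)
= (0.9995 − 0.968)/(1 − 0.9995×0.968) = 0.03150/0.0324840 = 0.9697

u' ≈ 0.9697c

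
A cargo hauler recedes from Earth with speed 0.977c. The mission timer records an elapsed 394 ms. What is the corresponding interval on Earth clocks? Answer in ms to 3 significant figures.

γ = 1/√(1 − 0.977²) = 4.6896
Time dilation: Δt = γτ₀ = 4.6896 × 394 ms = 1850 ms

Δt ≈ 1850 ms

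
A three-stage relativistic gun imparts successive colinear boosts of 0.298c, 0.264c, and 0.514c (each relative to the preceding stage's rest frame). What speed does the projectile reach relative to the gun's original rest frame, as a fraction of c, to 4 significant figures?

Compose boost 2: (0.264 + 0.298)/(1 + 0.264×0.298) = 0.5620/1.07867 = 0.521011
Compose boost 3: (0.514 + 0.521011)/(1 + 0.514×0.521011) = 1.03501/1.26780 = 0.8164

u ≈ 0.8164c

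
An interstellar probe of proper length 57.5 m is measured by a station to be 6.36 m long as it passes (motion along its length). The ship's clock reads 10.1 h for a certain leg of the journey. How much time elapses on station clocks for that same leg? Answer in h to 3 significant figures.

Δt ≈ 91.3 h

Length contraction ⇒ γ = L₀/L = 57.5/6.36 = 9.0409
Time dilation: Δt = γτ₀ = 9.0409 × 10.1 h = 91.3 h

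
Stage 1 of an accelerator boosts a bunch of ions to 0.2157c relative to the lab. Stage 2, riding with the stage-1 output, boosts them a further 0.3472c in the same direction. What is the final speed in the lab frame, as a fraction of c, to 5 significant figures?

Compose boost 2: (0.3472 + 0.2157)/(1 + 0.3472×0.2157) = 0.56290/1.074891 = 0.52368

u ≈ 0.52368c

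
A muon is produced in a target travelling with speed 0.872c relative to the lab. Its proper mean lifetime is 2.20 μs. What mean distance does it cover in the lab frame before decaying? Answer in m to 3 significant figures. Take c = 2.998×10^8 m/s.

d ≈ 1170 m

γ = 1/√(1 − 0.872²) = 2.0429
Dilated lifetime: Δt = γτ₀ = 2.0429 × 2.20 μs = 4.4943 μs
d = vΔt = 0.872c × 4.4943 μs = 2.6143×10^8 m/s × 4.4943×10^-6 s = 1170 m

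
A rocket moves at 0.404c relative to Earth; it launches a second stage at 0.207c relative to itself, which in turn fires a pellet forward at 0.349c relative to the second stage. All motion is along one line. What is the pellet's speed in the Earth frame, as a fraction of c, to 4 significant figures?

Compose boost 2: (0.207 + 0.404)/(1 + 0.207×0.404) = 0.6110/1.08363 = 0.563847
Compose boost 3: (0.349 + 0.563847)/(1 + 0.349×0.563847) = 0.912847/1.19678 = 0.7628

u ≈ 0.7628c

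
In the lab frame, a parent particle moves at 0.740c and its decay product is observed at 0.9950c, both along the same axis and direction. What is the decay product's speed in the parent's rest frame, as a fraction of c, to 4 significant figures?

Inverse velocity addition: u' = (u − v)/(1 − uv/c²)
= (0.9950 − 0.740)/(1 − 0.9950×0.740) = 0.2550/0.263700 = 0.9670

u' ≈ 0.9670c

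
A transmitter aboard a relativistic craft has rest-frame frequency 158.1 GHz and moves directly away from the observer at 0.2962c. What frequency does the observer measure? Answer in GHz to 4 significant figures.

f_obs ≈ 116.5 GHz

Relativistic Doppler: f_obs = f_src √((1−β)/(1+β))
= 158.1 × √(0.703800/1.29620) = 158.1 × 0.736866 = 116.5 GHz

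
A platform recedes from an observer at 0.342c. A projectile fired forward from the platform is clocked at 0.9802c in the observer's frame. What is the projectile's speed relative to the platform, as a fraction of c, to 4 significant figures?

u' ≈ 0.9600c

Inverse velocity addition: u' = (u − v)/(1 − uv/c²)
= (0.9802 − 0.342)/(1 − 0.9802×0.342) = 0.6382/0.664772 = 0.9600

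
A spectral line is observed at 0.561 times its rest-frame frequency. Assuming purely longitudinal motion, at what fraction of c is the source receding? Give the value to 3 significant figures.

β ≈ 0.521

f_obs/f_src = √((1−β)/(1+β)) = 0.561  ⇒  (1−β)/(1+β) = 0.31472
β = |1 − D²|/(1 + D²) = |1 − 0.31472|/(1 + 0.31472) = 0.521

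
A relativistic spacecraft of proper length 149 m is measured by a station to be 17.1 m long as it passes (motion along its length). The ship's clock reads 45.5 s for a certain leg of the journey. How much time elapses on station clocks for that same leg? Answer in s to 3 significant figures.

Length contraction ⇒ γ = L₀/L = 149/17.1 = 8.7135
Time dilation: Δt = γτ₀ = 8.7135 × 45.5 s = 396 s

Δt ≈ 396 s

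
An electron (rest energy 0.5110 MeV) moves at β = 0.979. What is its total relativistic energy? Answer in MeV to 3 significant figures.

γ = 1/√(1 − 0.979²) = 4.9053
E = γm₀c² = 4.9053 × 0.5110 MeV = 2.51 MeV

E ≈ 2.51 MeV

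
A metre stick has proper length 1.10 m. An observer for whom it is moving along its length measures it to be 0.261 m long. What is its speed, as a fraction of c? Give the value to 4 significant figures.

β ≈ 0.9714

γ = L₀/L = 1.10/0.261 = 4.21456
β = √(1 − 1/γ²) = 0.9714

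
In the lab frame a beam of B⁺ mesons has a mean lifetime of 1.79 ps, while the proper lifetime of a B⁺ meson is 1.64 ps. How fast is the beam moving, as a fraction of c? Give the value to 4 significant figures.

γ = Δt/τ₀ = 1.79/1.64 = 1.09146
β = √(1 − 1/γ²) = √(1 − 1/1.09146²) = 0.4007

β ≈ 0.4007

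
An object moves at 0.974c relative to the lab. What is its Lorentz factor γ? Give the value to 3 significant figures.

γ ≈ 4.41

γ = 1/√(1 − β²) = 1/√(1 − 0.974²) = 1/√(0.051324) = 4.41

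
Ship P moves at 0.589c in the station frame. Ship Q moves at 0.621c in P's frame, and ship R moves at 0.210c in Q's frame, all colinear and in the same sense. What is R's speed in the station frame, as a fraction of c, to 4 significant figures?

Compose boost 2: (0.621 + 0.589)/(1 + 0.621×0.589) = 1.210/1.36577 = 0.885948
Compose boost 3: (0.210 + 0.885948)/(1 + 0.210×0.885948) = 1.09595/1.18605 = 0.9240

u ≈ 0.9240c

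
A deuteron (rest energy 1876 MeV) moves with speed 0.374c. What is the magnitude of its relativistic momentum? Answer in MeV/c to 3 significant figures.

γ = 1/√(1 − 0.374²) = 1.0783
p = γβm₀c = 1.0783 × 0.374 × 1876 MeV/c = 757 MeV/c

p ≈ 757 MeV/c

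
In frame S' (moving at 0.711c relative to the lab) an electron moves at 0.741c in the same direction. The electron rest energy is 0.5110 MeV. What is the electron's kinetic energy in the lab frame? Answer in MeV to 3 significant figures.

K ≈ 1.14 MeV

u_lab = (0.741 + 0.711)/(1 + 0.741×0.711) = 0.950977
γ = 1/√(1 − 0.950977²) = 3.2335
K = (γ − 1)m₀c² = (3.2335 − 1) × 0.5110 = 2.2335 × 0.5110 = 1.14 MeV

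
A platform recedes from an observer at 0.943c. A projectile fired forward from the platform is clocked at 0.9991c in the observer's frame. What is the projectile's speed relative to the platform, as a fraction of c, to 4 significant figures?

Inverse velocity addition: u' = (u − v)/(1 − uv/c²)
= (0.9991 − 0.943)/(1 − 0.9991×0.943) = 0.05610/0.0578487 = 0.9698

u' ≈ 0.9698c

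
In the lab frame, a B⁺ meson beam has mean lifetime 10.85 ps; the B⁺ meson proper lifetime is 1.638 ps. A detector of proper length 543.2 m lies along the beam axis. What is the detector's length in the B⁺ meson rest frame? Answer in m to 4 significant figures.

L ≈ 82.01 m

Time dilation ⇒ γ = Δt/τ₀ = 10.85/1.638 = 6.62393
Length contraction: L = L₀/γ = 543.2/6.62393 = 82.01 m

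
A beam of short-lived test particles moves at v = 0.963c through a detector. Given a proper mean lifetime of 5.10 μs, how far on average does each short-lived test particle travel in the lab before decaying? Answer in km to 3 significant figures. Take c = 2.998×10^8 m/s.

γ = 1/√(1 − 0.963²) = 3.7106
Dilated lifetime: Δt = γτ₀ = 3.7106 × 5.10 μs = 18.924 μs
d = vΔt = 0.963c × 18.924 μs = 2.8871×10^8 m/s × 1.8924×10^-5 s = 5.46 km

d ≈ 5.46 km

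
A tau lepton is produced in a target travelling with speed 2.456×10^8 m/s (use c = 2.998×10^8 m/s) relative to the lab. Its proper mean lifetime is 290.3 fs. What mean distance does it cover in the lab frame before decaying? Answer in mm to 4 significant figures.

β = v/c = 2.456×10^8 / 2.998×10^8 = 0.819213
γ = 1/√(1 − 0.819213²) = 1.74371
Dilated lifetime: Δt = γτ₀ = 1.74371 × 290.3 fs = 506.199 fs
d = vΔt = 0.819213c × 506.199 fs = 2.45600×10^8 m/s × 5.06199×10^-13 s = 0.1243 mm

d ≈ 0.1243 mm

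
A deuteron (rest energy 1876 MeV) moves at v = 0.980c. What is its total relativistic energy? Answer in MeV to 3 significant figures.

γ = 1/√(1 − 0.980²) = 5.0252
E = γm₀c² = 5.0252 × 1876 MeV = 9430 MeV

E ≈ 9430 MeV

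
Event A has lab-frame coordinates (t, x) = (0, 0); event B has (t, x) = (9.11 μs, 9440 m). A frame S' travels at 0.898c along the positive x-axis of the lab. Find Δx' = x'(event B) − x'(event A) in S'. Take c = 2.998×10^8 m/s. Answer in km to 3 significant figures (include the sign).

Δx' ≈ 15.9 km

γ = 1/√(1 − 0.898²) = 2.2728
Δx' = γ(Δx − vΔt) = 2.2728 × (9440 m − 0.898×(2.998×10^8 m/s)×9.11×10^-6 s)
= 2.2728 × (6987.4 m) = 15.9 km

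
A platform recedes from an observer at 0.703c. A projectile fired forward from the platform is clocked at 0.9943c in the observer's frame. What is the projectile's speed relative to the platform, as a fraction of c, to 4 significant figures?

u' ≈ 0.9678c

Inverse velocity addition: u' = (u − v)/(1 − uv/c²)
= (0.9943 − 0.703)/(1 − 0.9943×0.703) = 0.2913/0.301007 = 0.9678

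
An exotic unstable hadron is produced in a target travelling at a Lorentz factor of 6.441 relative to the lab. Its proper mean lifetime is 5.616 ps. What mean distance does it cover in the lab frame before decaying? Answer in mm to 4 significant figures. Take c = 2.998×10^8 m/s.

β = √(1 − 1/γ²) = √(1 − 1/6.441²) = 0.987874
Dilated lifetime: Δt = γτ₀ = 6.441 × 5.616 ps = 36.1727 ps
d = vΔt = 0.987874c × 36.1727 ps = 2.96165×10^8 m/s × 3.61727×10^-11 s = 10.71 mm

d ≈ 10.71 mm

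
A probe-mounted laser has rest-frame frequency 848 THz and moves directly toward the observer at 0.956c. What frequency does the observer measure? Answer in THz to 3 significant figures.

Relativistic Doppler: f_obs = f_src √((1+β)/(1−β))
= 848 × √(1.9560/0.044000) = 848 × 6.6674 = 5650 THz

f_obs ≈ 5650 THz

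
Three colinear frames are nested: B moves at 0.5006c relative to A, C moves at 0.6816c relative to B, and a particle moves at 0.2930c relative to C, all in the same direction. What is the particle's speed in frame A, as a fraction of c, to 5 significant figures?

Compose boost 2: (0.6816 + 0.5006)/(1 + 0.6816×0.5006) = 1.1822/1.341209 = 0.8814436
Compose boost 3: (0.2930 + 0.8814436)/(1 + 0.2930×0.8814436) = 1.174444/1.258263 = 0.93338

u ≈ 0.93338c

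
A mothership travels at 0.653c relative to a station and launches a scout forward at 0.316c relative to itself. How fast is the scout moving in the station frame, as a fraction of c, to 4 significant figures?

Compose boost 2: (0.316 + 0.653)/(1 + 0.316×0.653) = 0.9690/1.20635 = 0.8033

u ≈ 0.8033c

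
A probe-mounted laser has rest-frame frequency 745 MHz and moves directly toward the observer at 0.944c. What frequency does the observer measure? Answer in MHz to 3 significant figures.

f_obs ≈ 4390 MHz

Relativistic Doppler: f_obs = f_src √((1+β)/(1−β))
= 745 × √(1.9440/0.056000) = 745 × 5.8919 = 4390 MHz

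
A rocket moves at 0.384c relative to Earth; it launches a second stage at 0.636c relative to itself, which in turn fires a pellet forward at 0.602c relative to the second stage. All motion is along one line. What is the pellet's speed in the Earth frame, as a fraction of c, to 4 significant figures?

u ≈ 0.9520c

Compose boost 2: (0.636 + 0.384)/(1 + 0.636×0.384) = 1.020/1.24422 = 0.819788
Compose boost 3: (0.602 + 0.819788)/(1 + 0.602×0.819788) = 1.42179/1.49351 = 0.9520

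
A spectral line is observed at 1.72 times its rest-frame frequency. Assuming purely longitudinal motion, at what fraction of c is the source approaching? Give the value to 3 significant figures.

f_obs/f_src = √((1+β)/(1−β)) = 1.72  ⇒  (1+β)/(1−β) = 2.9584
β = |1 − D²|/(1 + D²) = |1 − 2.9584|/(1 + 2.9584) = 0.495

β ≈ 0.495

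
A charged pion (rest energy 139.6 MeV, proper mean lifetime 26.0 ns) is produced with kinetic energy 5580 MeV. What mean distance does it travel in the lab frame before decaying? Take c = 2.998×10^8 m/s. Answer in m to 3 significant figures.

γ = 1 + K/(m₀c²) = 1 + 5580/139.6 = 40.971
β = √(1 − 1/γ²) = 0.99970
Dilated lifetime: γτ₀ = 40.971 × 26.0 ns = 1065.3 ns
d = βc·γτ₀ = 0.99970 × (2.998×10^8 m/s) × 1.0653×10^-6 s = 319 m

d ≈ 319 m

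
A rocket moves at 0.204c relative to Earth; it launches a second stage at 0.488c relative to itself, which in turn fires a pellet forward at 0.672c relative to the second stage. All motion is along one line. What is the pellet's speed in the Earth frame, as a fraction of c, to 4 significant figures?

u ≈ 0.9146c

Compose boost 2: (0.488 + 0.204)/(1 + 0.488×0.204) = 0.6920/1.09955 = 0.629347
Compose boost 3: (0.672 + 0.629347)/(1 + 0.672×0.629347) = 1.30135/1.42292 = 0.9146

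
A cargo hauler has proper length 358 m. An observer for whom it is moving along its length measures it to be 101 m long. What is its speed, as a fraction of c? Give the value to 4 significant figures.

β ≈ 0.9594

γ = L₀/L = 358/101 = 3.54455
β = √(1 − 1/γ²) = 0.9594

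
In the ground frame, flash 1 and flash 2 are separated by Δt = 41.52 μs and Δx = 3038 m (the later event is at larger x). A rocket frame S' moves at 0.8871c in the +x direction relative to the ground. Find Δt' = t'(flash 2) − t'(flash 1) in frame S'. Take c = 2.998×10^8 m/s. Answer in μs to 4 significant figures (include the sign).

γ = 1/√(1 − 0.8871²) = 2.16648
Δt' = γ(Δt − vΔx/c²) = 2.16648 × (41.52 μs − 0.8871×3038 m / (2.998×10^8 m/s))
= 2.16648 × (32.5306 μs) = 70.48 μs

Δt' ≈ 70.48 μs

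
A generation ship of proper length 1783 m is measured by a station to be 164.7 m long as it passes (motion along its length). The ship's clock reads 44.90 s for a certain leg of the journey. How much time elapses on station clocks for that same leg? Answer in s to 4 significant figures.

Length contraction ⇒ γ = L₀/L = 1783/164.7 = 10.8257
Time dilation: Δt = γτ₀ = 10.8257 × 44.90 s = 486.1 s

Δt ≈ 486.1 s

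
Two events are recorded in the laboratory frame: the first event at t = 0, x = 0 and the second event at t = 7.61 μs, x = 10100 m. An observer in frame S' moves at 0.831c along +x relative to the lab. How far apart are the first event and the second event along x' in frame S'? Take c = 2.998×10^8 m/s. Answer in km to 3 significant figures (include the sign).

Δx' ≈ 14.7 km

γ = 1/√(1 − 0.831²) = 1.7977
Δx' = γ(Δx − vΔt) = 1.7977 × (10100 m − 0.831×(2.998×10^8 m/s)×7.61×10^-6 s)
= 1.7977 × (8204.1 m) = 14.7 km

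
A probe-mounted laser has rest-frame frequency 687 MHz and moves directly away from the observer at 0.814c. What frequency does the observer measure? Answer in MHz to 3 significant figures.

f_obs ≈ 220 MHz

Relativistic Doppler: f_obs = f_src √((1−β)/(1+β))
= 687 × √(0.18600/1.8140) = 687 × 0.32021 = 220 MHz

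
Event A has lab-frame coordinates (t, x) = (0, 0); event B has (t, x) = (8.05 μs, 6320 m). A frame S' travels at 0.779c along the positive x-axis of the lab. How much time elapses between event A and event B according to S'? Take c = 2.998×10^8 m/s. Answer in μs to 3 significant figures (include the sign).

Δt' ≈ -13.4 μs

γ = 1/√(1 − 0.779²) = 1.5948
Δt' = γ(Δt − vΔx/c²) = 1.5948 × (8.05 μs − 0.779×6320 m / (2.998×10^8 m/s))
= 1.5948 × (-8.3719 μs) = -13.4 μs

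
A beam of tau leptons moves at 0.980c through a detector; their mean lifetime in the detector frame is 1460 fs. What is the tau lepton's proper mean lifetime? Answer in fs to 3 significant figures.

γ = 1/√(1 − 0.980²) = 5.0252
Proper time: τ₀ = Δt/γ = 1460/5.0252 = 291 fs

τ₀ ≈ 291 fs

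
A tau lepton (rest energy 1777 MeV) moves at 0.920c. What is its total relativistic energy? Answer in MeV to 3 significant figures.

E ≈ 4530 MeV

γ = 1/√(1 − 0.920²) = 2.5516
E = γm₀c² = 2.5516 × 1777 MeV = 4530 MeV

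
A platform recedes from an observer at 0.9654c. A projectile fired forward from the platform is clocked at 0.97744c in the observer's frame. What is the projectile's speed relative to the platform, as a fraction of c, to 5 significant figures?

Inverse velocity addition: u' = (u − v)/(1 − uv/c²)
= (0.97744 − 0.9654)/(1 − 0.97744×0.9654) = 0.012040/0.05637942 = 0.21355

u' ≈ 0.21355c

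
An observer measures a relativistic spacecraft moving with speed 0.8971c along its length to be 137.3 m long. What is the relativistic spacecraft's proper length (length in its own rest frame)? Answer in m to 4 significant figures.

L₀ ≈ 310.8 m

γ = 1/√(1 − 0.8971²) = 2.26333
L₀ = γL = 2.26333 × 137.3 = 310.8 m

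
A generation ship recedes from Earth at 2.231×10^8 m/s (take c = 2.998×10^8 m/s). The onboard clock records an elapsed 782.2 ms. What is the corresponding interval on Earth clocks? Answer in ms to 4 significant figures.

Δt ≈ 1171 ms

β = v/c = 2.231×10^8 / 2.998×10^8 = 0.744163
γ = 1/√(1 − 0.744163²) = 1.49701
Time dilation: Δt = γτ₀ = 1.49701 × 782.2 ms = 1171 ms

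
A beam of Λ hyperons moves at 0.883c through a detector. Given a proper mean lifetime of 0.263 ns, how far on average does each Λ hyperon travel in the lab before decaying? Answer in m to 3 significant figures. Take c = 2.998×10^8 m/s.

d ≈ 0.148 m

γ = 1/√(1 − 0.883²) = 2.1305
Dilated lifetime: Δt = γτ₀ = 2.1305 × 0.263 ns = 0.56032 ns
d = vΔt = 0.883c × 0.56032 ns = 2.6472×10^8 m/s × 5.6032×10^-10 s = 0.148 m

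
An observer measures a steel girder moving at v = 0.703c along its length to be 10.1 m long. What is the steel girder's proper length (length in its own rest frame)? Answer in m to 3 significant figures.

L₀ ≈ 14.2 m

γ = 1/√(1 − 0.703²) = 1.4061
L₀ = γL = 1.4061 × 10.1 = 14.2 m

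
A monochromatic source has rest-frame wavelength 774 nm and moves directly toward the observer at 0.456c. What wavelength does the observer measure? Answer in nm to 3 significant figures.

Relativistic Doppler: λ_obs = λ_src √((1−β)/(1+β))
= 774 × √(0.54400/1.4560) = 774 × 0.61125 = 473 nm

λ_obs ≈ 473 nm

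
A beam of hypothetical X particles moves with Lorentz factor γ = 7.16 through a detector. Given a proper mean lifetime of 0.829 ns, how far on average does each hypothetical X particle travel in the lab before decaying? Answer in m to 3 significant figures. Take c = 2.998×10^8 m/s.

β = √(1 − 1/γ²) = √(1 − 1/7.16²) = 0.99020
Dilated lifetime: Δt = γτ₀ = 7.16 × 0.829 ns = 5.9356 ns
d = vΔt = 0.99020c × 5.9356 ns = 2.9686×10^8 m/s × 5.9356×10^-9 s = 1.76 m

d ≈ 1.76 m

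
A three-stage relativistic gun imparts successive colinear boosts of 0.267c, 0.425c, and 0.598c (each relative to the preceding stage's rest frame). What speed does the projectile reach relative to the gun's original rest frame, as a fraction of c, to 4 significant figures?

u ≈ 0.8891c

Compose boost 2: (0.425 + 0.267)/(1 + 0.425×0.267) = 0.6920/1.11347 = 0.621478
Compose boost 3: (0.598 + 0.621478)/(1 + 0.598×0.621478) = 1.21948/1.37164 = 0.8891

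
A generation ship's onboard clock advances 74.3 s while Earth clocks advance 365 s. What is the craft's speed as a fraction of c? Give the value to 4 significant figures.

β ≈ 0.9791

γ = Δt/τ₀ = 365/74.3 = 4.91252
β = √(1 − 1/γ²) = √(1 − 1/4.91252²) = 0.9791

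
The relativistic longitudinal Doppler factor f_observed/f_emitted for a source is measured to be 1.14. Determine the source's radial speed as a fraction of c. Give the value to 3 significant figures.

f_obs/f_src = √((1+β)/(1−β)) = 1.14  ⇒  (1+β)/(1−β) = 1.2996
β = |1 − D²|/(1 + D²) = |1 − 1.2996|/(1 + 1.2996) = 0.130

β ≈ 0.130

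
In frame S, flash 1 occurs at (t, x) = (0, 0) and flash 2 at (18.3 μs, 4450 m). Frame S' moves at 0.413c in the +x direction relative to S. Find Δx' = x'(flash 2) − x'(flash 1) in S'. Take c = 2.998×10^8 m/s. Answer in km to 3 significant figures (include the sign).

γ = 1/√(1 − 0.413²) = 1.0980
Δx' = γ(Δx − vΔt) = 1.0980 × (4450 m − 0.413×(2.998×10^8 m/s)×18.3×10^-6 s)
= 1.0980 × (2184.1 m) = 2.40 km

Δx' ≈ 2.40 km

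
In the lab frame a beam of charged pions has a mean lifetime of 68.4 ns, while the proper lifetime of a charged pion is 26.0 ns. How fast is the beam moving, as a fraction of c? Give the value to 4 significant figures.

β ≈ 0.9249

γ = Δt/τ₀ = 68.4/26.0 = 2.63077
β = √(1 − 1/γ²) = √(1 − 1/2.63077²) = 0.9249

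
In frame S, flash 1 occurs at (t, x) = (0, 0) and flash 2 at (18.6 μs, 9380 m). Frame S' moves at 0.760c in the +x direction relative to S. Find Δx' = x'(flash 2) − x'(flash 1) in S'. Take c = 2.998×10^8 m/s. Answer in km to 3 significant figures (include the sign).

γ = 1/√(1 − 0.760²) = 1.5386
Δx' = γ(Δx − vΔt) = 1.5386 × (9380 m − 0.760×(2.998×10^8 m/s)×18.6×10^-6 s)
= 1.5386 × (5142.0 m) = 7.91 km

Δx' ≈ 7.91 km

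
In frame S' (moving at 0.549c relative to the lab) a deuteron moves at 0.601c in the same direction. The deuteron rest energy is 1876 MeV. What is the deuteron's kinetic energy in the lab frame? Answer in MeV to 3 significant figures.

K ≈ 1860 MeV

u_lab = (0.601 + 0.549)/(1 + 0.601×0.549) = 0.864695
γ = 1/√(1 − 0.864695²) = 1.9909
K = (γ − 1)m₀c² = (1.9909 − 1) × 1876 = 0.99085 × 1876 = 1860 MeV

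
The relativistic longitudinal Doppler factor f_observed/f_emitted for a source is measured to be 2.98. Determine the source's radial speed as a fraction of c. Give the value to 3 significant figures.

f_obs/f_src = √((1+β)/(1−β)) = 2.98  ⇒  (1+β)/(1−β) = 8.8804
β = |1 − D²|/(1 + D²) = |1 − 8.8804|/(1 + 8.8804) = 0.798

β ≈ 0.798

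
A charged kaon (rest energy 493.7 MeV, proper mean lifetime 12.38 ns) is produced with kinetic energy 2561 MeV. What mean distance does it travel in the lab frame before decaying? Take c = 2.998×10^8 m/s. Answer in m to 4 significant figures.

γ = 1 + K/(m₀c²) = 1 + 2561/493.7 = 6.18736
β = √(1 − 1/γ²) = 0.986853
Dilated lifetime: γτ₀ = 6.18736 × 12.38 ns = 76.5995 ns
d = βc·γτ₀ = 0.986853 × (2.998×10^8 m/s) × 7.65995×10^-8 s = 22.66 m

d ≈ 22.66 m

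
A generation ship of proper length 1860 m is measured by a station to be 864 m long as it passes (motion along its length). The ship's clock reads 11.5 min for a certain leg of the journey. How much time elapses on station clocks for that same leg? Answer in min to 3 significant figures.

Length contraction ⇒ γ = L₀/L = 1860/864 = 2.1528
Time dilation: Δt = γτ₀ = 2.1528 × 11.5 min = 24.8 min

Δt ≈ 24.8 min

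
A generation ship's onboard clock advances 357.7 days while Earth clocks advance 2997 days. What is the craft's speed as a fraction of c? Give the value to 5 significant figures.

β ≈ 0.99285

γ = Δt/τ₀ = 2997/357.7 = 8.378529
β = √(1 − 1/γ²) = √(1 − 1/8.378529²) = 0.99285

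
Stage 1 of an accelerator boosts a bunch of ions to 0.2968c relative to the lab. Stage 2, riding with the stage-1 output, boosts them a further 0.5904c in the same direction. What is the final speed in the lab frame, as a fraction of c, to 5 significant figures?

u ≈ 0.75492c

Compose boost 2: (0.5904 + 0.2968)/(1 + 0.5904×0.2968) = 0.88720/1.175231 = 0.75492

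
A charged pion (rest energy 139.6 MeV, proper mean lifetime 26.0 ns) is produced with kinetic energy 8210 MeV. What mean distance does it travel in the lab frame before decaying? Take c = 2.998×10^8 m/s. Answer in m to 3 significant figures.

d ≈ 466 m

γ = 1 + K/(m₀c²) = 1 + 8210/139.6 = 59.811
β = √(1 − 1/γ²) = 0.99986
Dilated lifetime: γτ₀ = 59.811 × 26.0 ns = 1555.1 ns
d = βc·γτ₀ = 0.99986 × (2.998×10^8 m/s) × 1.5551×10^-6 s = 466 m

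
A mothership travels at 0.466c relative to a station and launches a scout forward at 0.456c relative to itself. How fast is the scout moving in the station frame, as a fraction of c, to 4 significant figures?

Compose boost 2: (0.456 + 0.466)/(1 + 0.456×0.466) = 0.9220/1.21250 = 0.7604

u ≈ 0.7604c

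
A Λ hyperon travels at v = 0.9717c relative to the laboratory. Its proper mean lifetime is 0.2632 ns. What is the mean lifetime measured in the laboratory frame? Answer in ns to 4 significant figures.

Δt ≈ 1.114 ns

γ = 1/√(1 − 0.9717²) = 4.23337
Time dilation: Δt = γτ₀ = 4.23337 × 0.2632 ns = 1.114 ns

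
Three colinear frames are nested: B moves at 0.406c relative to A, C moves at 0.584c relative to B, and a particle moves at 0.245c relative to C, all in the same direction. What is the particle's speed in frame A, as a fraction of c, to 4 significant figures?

Compose boost 2: (0.584 + 0.406)/(1 + 0.584×0.406) = 0.9900/1.23710 = 0.800256
Compose boost 3: (0.245 + 0.800256)/(1 + 0.245×0.800256) = 1.04526/1.19606 = 0.8739

u ≈ 0.8739c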